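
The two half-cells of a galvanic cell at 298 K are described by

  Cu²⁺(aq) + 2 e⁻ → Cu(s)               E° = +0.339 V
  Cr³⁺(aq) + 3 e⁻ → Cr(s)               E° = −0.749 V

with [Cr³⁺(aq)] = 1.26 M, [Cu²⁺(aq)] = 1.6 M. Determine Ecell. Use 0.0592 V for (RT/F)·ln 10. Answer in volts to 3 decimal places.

+1.092 V

The Cu²⁺/Cu couple has the more positive E°, so it is the cathode; Cr³⁺/Cr is the anode.
The standard potential is +0.339 − (−0.749) = +1.088 V and the balanced reaction transfers n = 6 electrons.
The balanced reaction is 3 Cu²⁺(aq) + 2 Cr(s) → 3 Cu(s) + 2 Cr³⁺(aq), so Q = [Cr³⁺(aq)]^2 / [Cu²⁺(aq)]^3 = 0.388 and log Q = −0.412.
E = E° − (0.0592/n)·log Q = +1.088 − (0.0592/6)(−0.412) = +1.092 V.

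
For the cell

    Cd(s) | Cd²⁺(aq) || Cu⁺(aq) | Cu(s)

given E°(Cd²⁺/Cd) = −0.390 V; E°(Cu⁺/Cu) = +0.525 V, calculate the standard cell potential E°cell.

+0.915 V

By convention the left-hand electrode in cell notation is the anode (oxidation) and the right-hand electrode is the cathode (reduction).
E°cell = E°(right) − E°(left) = +0.525 − (−0.390) = +0.915 V.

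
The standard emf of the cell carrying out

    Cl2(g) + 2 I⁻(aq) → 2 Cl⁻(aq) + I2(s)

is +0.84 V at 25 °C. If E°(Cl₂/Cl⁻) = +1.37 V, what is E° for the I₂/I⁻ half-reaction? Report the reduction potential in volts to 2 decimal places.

+0.53 V

In the reaction as written the Cl₂/Cl⁻ couple is reduced (cathode) and I₂/I⁻ is oxidized (anode), so E°cell = E°(Cl₂/Cl⁻) − E°(I₂/I⁻).
E°(I₂/I⁻) = E°(cathode) − E°cell = +1.37 − (+0.84) = +0.53 V.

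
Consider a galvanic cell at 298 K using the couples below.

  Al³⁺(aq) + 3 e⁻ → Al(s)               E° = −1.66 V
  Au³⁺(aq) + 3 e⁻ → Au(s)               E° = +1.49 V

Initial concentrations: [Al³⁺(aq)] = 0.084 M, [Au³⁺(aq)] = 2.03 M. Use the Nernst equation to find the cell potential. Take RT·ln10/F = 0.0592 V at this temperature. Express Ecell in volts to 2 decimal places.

Since E°(Au³⁺/Au) > E°(Al³⁺/Al), Au³⁺/Au serves as the cathode.
E°cell = E°cat − E°an = +1.49 − (−1.66) = +3.15 V; n = 3.
For the overall reaction Au³⁺(aq) + Al(s) → Au(s) + Al³⁺(aq), Q = [Al³⁺(aq)] / [Au³⁺(aq)] = 0.0414, giving log Q = −1.383.
E = E° − (0.0592/n)·log Q = +3.15 − (0.0592/3)(−1.383) = +3.18 V.

+3.18 V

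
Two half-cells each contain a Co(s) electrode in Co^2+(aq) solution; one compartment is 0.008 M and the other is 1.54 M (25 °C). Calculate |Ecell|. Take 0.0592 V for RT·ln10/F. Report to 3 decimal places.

For a concentration cell E°cell = 0, since both electrodes use the same couple.
The compartment with the higher Co^2+(aq) concentration (1.54 M) acts as the cathode; ions are reduced there and produced at the dilute (0.008 M) anode.
With n = 2, Ecell = −(0.0592/2)·log([dilute]/[conc]) = −(0.0592/2)·log(0.008/1.54) = +0.068 V.

0.068 V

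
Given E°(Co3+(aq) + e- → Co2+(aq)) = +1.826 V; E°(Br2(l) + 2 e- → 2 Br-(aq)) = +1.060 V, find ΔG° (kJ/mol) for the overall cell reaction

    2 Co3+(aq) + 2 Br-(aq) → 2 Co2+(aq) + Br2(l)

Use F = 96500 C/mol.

−148 kJ/mol

In the reaction as written Co3+(aq) is reduced, so the Co³⁺/Co²⁺ couple is the cathode and Br₂/Br⁻ is the anode.
E°cell = +1.826 − (+1.060) = +0.766 V; balancing electrons gives n = 2.
ΔG° = −nFE°cell = −(2)(96500)(+0.766) J/mol = −148 kJ/mol.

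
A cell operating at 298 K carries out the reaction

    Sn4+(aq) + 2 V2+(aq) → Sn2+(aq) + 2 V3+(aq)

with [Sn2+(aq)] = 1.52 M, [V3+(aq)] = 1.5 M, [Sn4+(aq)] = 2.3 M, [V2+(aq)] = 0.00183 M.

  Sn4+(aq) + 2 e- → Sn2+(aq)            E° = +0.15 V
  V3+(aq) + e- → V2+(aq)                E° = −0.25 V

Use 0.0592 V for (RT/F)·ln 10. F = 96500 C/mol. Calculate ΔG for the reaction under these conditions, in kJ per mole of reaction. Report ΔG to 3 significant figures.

The standard cell potential is +0.15 − (−0.25) = +0.40 V, with n = 2 electrons in the balanced equation.
Q = ([Sn2+(aq)]·[V3+(aq)]^2) / ([Sn4+(aq)]·[V2+(aq)]^2) = 4.44×10^5, so log Q = 5.647 and E = +0.40 − (0.0592/2)(5.647) = +0.2328 V.
Finally ΔG = −nFE = −(2)(96500 C/mol)(+0.2328 V) = −44.9 kJ/mol.

−44.9 kJ/mol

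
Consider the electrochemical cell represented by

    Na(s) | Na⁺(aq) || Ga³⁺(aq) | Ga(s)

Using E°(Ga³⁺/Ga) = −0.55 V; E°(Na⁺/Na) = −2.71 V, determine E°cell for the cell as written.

+2.16 V

By convention the left-hand electrode in cell notation is the anode (oxidation) and the right-hand electrode is the cathode (reduction).
E°cell = E°(right) − E°(left) = −0.55 − (−2.71) = +2.16 V.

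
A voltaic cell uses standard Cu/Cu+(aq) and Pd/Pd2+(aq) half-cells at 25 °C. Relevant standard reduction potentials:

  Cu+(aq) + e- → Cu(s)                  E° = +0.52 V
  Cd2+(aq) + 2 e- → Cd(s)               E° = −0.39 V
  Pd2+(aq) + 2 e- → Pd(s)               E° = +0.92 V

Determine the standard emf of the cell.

The Pd²⁺/Pd couple has the higher E°, so Pd ion is reduced (cathode) and Cu is oxidized (anode).
E°cell = E°(cathode) − E°(anode) = +0.92 − (+0.52) = +0.40 V.

+0.40 V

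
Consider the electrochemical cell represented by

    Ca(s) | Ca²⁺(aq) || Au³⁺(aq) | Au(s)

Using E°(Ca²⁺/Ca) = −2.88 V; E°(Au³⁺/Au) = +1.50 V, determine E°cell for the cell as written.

+4.38 V

By convention the left-hand electrode in cell notation is the anode (oxidation) and the right-hand electrode is the cathode (reduction).
E°cell = E°(right) − E°(left) = +1.50 − (−2.88) = +4.38 V.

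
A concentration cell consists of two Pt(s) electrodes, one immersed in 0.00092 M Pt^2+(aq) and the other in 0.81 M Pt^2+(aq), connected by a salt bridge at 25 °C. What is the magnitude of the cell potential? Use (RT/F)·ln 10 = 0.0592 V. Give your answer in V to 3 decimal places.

0.087 V

For a concentration cell E°cell = 0, since both electrodes use the same couple.
The compartment with the higher Pt^2+(aq) concentration (0.81 M) acts as the cathode; ions are reduced there and produced at the dilute (0.00092 M) anode.
With n = 2, Ecell = −(0.0592/2)·log([dilute]/[conc]) = −(0.0592/2)·log(0.00092/0.81) = +0.087 V.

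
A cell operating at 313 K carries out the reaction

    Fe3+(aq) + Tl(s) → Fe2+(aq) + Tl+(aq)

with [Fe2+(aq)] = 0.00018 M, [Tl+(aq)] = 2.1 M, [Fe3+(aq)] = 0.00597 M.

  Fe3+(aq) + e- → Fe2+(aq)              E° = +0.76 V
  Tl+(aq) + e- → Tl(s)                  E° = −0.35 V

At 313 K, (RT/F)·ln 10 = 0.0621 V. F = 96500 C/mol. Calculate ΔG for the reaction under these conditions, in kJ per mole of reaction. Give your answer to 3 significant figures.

−114 kJ/mol

E°cell = +0.76 − (−0.35) = +1.11 V; the balanced reaction transfers n = 1 electron.
Here Q = ([Fe2+(aq)]·[Tl+(aq)]) / [Fe3+(aq)] = 0.0633 (log Q = −1.198), giving E = +1.11 − (0.0621/1)·(−1.198) = +1.1844 V.
Finally ΔG = −nFE = −(1)(96500 C/mol)(+1.1844 V) = −114 kJ/mol.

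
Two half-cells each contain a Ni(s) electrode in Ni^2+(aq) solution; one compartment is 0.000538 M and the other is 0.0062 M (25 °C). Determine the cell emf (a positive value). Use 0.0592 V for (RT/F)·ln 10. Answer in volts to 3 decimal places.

0.031 V

For a concentration cell E°cell = 0, since both electrodes use the same couple.
The compartment with the higher Ni^2+(aq) concentration (0.0062 M) acts as the cathode; ions are reduced there and produced at the dilute (0.000538 M) anode.
With n = 2, Ecell = −(0.0592/2)·log([dilute]/[conc]) = −(0.0592/2)·log(0.000538/0.0062) = +0.031 V.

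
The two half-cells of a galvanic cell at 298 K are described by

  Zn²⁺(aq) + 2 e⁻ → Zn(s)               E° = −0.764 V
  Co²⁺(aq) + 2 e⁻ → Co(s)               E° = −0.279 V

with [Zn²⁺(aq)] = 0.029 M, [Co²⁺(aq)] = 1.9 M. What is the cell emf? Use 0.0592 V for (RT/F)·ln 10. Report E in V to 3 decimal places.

Since E°(Co²⁺/Co) > E°(Zn²⁺/Zn), Co²⁺/Co serves as the cathode.
The standard potential is −0.279 − (−0.764) = +0.485 V and the balanced reaction transfers n = 2 electrons.
Balancing gives Co²⁺(aq) + Zn(s) → Co(s) + Zn²⁺(aq); hence Q = [Zn²⁺(aq)] / [Co²⁺(aq)] = 0.0153 (log Q = −1.816).
E = E° − (0.0592/n)·log Q = +0.485 − (0.0592/2)(−1.816) = +0.539 V.

+0.539 V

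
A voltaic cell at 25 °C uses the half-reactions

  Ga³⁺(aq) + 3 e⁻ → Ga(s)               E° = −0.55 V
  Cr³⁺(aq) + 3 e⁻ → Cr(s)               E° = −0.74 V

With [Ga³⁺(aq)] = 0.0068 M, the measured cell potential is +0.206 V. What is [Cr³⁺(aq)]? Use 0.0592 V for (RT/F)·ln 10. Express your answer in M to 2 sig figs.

The Ga³⁺/Ga couple has the larger reduction potential, so it is the cathode: E°cell = −0.55 − (−0.74) = +0.19 V and n = 3.
From the Nernst equation, log Q = n(E° − E)/0.0592 = 3·(+0.19 − (+0.206))/0.0592 = −0.811.
For Ga³⁺(aq) + Cr(s) → Ga(s) + Cr³⁺(aq), the reaction quotient is Q = [Cr³⁺(aq)] / [Ga³⁺(aq)].
Solving for the unknown gives log [Cr³⁺(aq)] = −2.978, so [Cr³⁺(aq)] ≈ 0.0011 M.

0.0011 M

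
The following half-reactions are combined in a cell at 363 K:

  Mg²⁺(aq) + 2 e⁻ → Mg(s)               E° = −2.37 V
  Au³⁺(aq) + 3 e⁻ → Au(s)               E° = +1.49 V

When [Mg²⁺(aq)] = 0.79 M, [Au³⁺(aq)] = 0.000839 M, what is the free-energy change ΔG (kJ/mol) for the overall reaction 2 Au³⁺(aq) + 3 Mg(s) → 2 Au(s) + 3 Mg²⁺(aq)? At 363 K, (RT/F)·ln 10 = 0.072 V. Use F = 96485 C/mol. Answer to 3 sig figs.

E°cell = +1.49 − (−2.37) = +3.86 V; the balanced reaction transfers n = 6 electrons.
Q = [Mg²⁺(aq)]^3 / [Au³⁺(aq)]^2 = 7×10^5, so log Q = 5.845 and E = +3.86 − (0.072/6)(5.845) = +3.7899 V.
Finally ΔG = −nFE = −(6)(96485 C/mol)(+3.7899 V) = −2190 kJ/mol.

−2190 kJ/mol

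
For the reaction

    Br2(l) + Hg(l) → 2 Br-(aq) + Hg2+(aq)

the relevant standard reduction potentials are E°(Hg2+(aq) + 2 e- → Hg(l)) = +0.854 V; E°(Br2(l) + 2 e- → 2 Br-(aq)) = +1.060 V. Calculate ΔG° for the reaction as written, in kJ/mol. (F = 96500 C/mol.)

In the reaction as written Br2(l) is reduced, so the Br₂/Br⁻ couple is the cathode and Hg²⁺/Hg is the anode.
E°cell = +1.060 − (+0.854) = +0.206 V; balancing electrons gives n = 2.
ΔG° = −nFE°cell = −(2)(96500)(+0.206) J/mol = −39.8 kJ/mol.

−39.8 kJ/mol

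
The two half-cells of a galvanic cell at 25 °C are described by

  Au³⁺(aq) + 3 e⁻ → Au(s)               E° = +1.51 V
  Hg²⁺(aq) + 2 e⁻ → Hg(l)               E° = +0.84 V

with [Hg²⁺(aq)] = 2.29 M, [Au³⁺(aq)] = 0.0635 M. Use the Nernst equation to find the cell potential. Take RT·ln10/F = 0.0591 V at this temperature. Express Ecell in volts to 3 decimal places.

Au³⁺/Au is reduced (cathode, E° = +1.51 V) and Hg²⁺/Hg is oxidized (anode).
E°cell = +1.51 − (+0.84) = +0.67 V, with n = 6 electrons transferred.
The balanced reaction is 2 Au³⁺(aq) + 3 Hg(l) → 2 Au(s) + 3 Hg²⁺(aq), so Q = [Hg²⁺(aq)]^3 / [Au³⁺(aq)]^2 = 2.98×10^3 and log Q = 3.474.
Applying E = E° − (RT ln10/nF)·log Q gives +0.67 − (0.0591/6)(3.474) = +0.636 V.

+0.636 V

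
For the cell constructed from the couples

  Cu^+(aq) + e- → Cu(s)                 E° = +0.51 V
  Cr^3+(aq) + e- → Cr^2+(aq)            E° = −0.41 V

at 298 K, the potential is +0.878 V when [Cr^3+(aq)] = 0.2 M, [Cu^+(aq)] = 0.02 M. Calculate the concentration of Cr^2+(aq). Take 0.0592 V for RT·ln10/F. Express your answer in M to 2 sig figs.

2.0 M

With Cu⁺/Cu at the cathode and Cr³⁺/Cr²⁺ at the anode, E°cell = +0.51 − (−0.41) = +0.92 V (n = 1).
Rearranging E = E° − (0.0592/n)·log Q gives log Q = 1(+0.92 − (+0.878))/0.0592 = 0.709.
Balancing electrons gives Cu^+(aq) + Cr^2+(aq) → Cu(s) + Cr^3+(aq); thus Q = [Cr^3+(aq)] / ([Cu^+(aq)]·[Cr^2+(aq)]).
Solving for the unknown gives log [Cr^2+(aq)] = 0.291, so [Cr^2+(aq)] ≈ 2.0 M.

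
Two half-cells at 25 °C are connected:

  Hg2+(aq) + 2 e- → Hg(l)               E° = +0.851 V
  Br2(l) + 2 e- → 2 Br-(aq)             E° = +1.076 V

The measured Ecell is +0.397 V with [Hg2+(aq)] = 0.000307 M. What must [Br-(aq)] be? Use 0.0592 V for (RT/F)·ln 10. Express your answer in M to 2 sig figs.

The Br₂/Br⁻ couple has the larger reduction potential, so it is the cathode: E°cell = +1.076 − (+0.851) = +0.225 V and n = 2.
From the Nernst equation, log Q = n(E° − E)/0.0592 = 2·(+0.225 − (+0.397))/0.0592 = −5.811.
Balancing electrons gives Br2(l) + Hg(l) → 2 Br-(aq) + Hg2+(aq); thus Q = [Br-(aq)]^2·[Hg2+(aq)].
Substituting the known concentrations and solving, log [Br-(aq)] = −1.149 and [Br-(aq)] = 0.071 M.

0.071 M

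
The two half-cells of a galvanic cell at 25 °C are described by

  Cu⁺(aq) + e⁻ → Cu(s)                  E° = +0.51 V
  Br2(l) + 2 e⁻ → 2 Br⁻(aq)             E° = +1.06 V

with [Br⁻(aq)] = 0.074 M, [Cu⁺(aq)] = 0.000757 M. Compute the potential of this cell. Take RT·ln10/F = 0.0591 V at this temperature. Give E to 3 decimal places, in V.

+0.801 V

Br₂/Br⁻ is reduced (cathode, E° = +1.06 V) and Cu⁺/Cu is oxidized (anode).
E°cell = +1.06 − (+0.51) = +0.55 V, with n = 2 electrons transferred.
The balanced reaction is Br2(l) + 2 Cu(s) → 2 Br⁻(aq) + 2 Cu⁺(aq), so Q = [Br⁻(aq)]^2·[Cu⁺(aq)]^2 = 3.14×10^−9 and log Q = −8.503.
Applying E = E° − (RT ln10/nF)·log Q gives +0.55 − (0.0591/2)(−8.503) = +0.801 V.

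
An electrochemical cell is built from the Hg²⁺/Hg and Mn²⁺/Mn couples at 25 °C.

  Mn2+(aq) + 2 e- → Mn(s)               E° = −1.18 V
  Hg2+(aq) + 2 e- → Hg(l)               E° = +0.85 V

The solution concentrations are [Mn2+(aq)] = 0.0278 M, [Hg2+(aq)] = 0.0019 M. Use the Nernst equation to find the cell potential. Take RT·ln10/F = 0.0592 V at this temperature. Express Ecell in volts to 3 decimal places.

Since E°(Hg²⁺/Hg) > E°(Mn²⁺/Mn), Hg²⁺/Hg serves as the cathode.
E°cell = +0.85 − (−1.18) = +2.03 V, with n = 2 electrons transferred.
Balancing gives Hg2+(aq) + Mn(s) → Hg(l) + Mn2+(aq); hence Q = [Mn2+(aq)] / [Hg2+(aq)] = 14.6 (log Q = 1.165).
By the Nernst equation, E = +2.03 − (0.0592/2)·(1.165) = +1.996 V.

+1.996 V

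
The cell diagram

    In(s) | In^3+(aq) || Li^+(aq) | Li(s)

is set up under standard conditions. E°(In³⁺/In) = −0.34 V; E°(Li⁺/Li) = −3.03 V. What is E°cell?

−2.69 V

By convention the left-hand electrode in cell notation is the anode (oxidation) and the right-hand electrode is the cathode (reduction).
E°cell = E°(right) − E°(left) = −3.03 − (−0.34) = −2.69 V.
The negative sign shows that, as written, the cell would require an external voltage to drive the reaction.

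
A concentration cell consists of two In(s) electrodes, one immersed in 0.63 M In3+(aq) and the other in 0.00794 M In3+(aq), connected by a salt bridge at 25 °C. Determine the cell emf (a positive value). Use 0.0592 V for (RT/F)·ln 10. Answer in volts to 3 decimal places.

0.037 V

For a concentration cell E°cell = 0, since both electrodes use the same couple.
The compartment with the higher In3+(aq) concentration (0.63 M) acts as the cathode; ions are reduced there and produced at the dilute (0.00794 M) anode.
With n = 3, Ecell = −(0.0592/3)·log([dilute]/[conc]) = −(0.0592/3)·log(0.00794/0.63) = +0.037 V.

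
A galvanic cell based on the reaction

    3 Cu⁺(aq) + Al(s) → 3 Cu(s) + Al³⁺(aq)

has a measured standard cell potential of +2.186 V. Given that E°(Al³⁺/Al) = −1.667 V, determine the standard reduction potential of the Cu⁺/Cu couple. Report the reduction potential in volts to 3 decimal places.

+0.519 V

In the reaction as written the Cu⁺/Cu couple is reduced (cathode) and Al³⁺/Al is oxidized (anode), so E°cell = E°(Cu⁺/Cu) − E°(Al³⁺/Al).
E°(Cu⁺/Cu) = E°cell + E°(anode) = +2.186 + (−1.667) = +0.519 V.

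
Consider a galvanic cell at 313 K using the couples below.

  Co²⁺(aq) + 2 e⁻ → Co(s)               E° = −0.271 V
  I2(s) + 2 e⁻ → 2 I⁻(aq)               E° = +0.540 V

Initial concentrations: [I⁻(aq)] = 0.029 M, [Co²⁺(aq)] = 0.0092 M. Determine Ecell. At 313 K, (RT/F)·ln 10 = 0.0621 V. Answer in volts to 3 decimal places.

+0.970 V

Since E°(I₂/I⁻) > E°(Co²⁺/Co), I₂/I⁻ serves as the cathode.
E°cell = E°cat − E°an = +0.540 − (−0.271) = +0.811 V; n = 2.
The balanced reaction is I2(s) + Co(s) → 2 I⁻(aq) + Co²⁺(aq), so Q = [I⁻(aq)]^2·[Co²⁺(aq)] = 7.74×10^−6 and log Q = −5.111.
By the Nernst equation, E = +0.811 − (0.0621/2)·(−5.111) = +0.970 V.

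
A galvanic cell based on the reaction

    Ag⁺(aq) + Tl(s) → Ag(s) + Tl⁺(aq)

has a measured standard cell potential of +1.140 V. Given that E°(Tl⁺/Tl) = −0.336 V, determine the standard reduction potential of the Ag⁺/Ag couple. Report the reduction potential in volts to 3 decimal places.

In the reaction as written the Ag⁺/Ag couple is reduced (cathode) and Tl⁺/Tl is oxidized (anode), so E°cell = E°(Ag⁺/Ag) − E°(Tl⁺/Tl).
E°(Ag⁺/Ag) = E°cell + E°(anode) = +1.140 + (−0.336) = +0.804 V.

+0.804 V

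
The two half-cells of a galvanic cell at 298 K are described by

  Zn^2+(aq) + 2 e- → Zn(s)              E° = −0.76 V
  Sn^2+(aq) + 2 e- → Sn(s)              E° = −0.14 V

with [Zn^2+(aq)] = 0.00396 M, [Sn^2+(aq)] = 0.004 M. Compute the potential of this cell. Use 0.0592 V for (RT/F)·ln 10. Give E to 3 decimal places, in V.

+0.620 V

Sn²⁺/Sn is reduced (cathode, E° = −0.14 V) and Zn²⁺/Zn is oxidized (anode).
E°cell = −0.14 − (−0.76) = +0.62 V, with n = 2 electrons transferred.
For the overall reaction Sn^2+(aq) + Zn(s) → Sn(s) + Zn^2+(aq), Q = [Zn^2+(aq)] / [Sn^2+(aq)] = 0.99, giving log Q = −0.004.
E = E° − (0.0592/n)·log Q = +0.62 − (0.0592/2)(−0.004) = +0.620 V.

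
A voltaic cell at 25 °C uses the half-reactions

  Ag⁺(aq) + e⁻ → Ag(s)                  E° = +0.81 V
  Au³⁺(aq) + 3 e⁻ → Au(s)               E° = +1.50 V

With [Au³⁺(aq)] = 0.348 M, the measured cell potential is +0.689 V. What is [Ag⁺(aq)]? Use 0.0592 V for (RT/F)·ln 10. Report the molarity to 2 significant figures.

0.73 M

With Au³⁺/Au at the cathode and Ag⁺/Ag at the anode, E°cell = +1.50 − (+0.81) = +0.69 V (n = 3).
Rearranging E = E° − (0.0592/n)·log Q gives log Q = 3(+0.69 − (+0.689))/0.0592 = 0.051.
Balancing electrons gives Au³⁺(aq) + 3 Ag(s) → Au(s) + 3 Ag⁺(aq); thus Q = [Ag⁺(aq)]^3 / [Au³⁺(aq)].
Isolating [Ag⁺(aq)] in Q = 10^{0.051} yields log [Ag⁺(aq)] = −0.136, i.e. 0.73 M.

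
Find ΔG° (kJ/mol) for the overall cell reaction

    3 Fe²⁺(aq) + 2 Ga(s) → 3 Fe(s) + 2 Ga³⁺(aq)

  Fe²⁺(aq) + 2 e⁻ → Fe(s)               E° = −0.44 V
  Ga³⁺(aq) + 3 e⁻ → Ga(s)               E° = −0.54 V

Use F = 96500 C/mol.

−57.9 kJ/mol

In the reaction as written Fe²⁺(aq) is reduced, so the Fe²⁺/Fe couple is the cathode and Ga³⁺/Ga is the anode.
E°cell = −0.44 − (−0.54) = +0.10 V; balancing electrons gives n = 6.
ΔG° = −nFE°cell = −(6)(96500)(+0.10) J/mol = −57.9 kJ/mol.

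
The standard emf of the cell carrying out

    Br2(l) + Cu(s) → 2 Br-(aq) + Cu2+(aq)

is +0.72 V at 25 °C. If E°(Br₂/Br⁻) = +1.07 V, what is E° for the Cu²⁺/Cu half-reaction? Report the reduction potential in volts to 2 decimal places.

In the reaction as written the Br₂/Br⁻ couple is reduced (cathode) and Cu²⁺/Cu is oxidized (anode), so E°cell = E°(Br₂/Br⁻) − E°(Cu²⁺/Cu).
E°(Cu²⁺/Cu) = E°(cathode) − E°cell = +1.07 − (+0.72) = +0.35 V.

+0.35 V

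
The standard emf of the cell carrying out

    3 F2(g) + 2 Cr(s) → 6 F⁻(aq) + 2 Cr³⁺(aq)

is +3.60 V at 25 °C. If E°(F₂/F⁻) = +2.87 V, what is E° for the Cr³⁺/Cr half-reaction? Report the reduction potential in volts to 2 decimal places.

In the reaction as written the F₂/F⁻ couple is reduced (cathode) and Cr³⁺/Cr is oxidized (anode), so E°cell = E°(F₂/F⁻) − E°(Cr³⁺/Cr).
E°(Cr³⁺/Cr) = E°(cathode) − E°cell = +2.87 − (+3.60) = −0.73 V.

−0.73 V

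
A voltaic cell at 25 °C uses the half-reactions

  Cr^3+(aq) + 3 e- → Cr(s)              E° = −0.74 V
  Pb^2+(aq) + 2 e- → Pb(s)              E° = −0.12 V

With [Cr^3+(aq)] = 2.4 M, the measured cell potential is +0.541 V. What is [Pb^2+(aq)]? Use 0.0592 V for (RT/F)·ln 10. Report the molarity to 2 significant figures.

0.0038 M

With Pb²⁺/Pb at the cathode and Cr³⁺/Cr at the anode, E°cell = −0.12 − (−0.74) = +0.62 V (n = 6).
Since E = E° − (0.0592/n)·log Q, log Q = n(E° − E)/0.0592 = 8.007.
For 3 Pb^2+(aq) + 2 Cr(s) → 3 Pb(s) + 2 Cr^3+(aq), the reaction quotient is Q = [Cr^3+(aq)]^2 / [Pb^2+(aq)]^3.
Substituting the known concentrations and solving, log [Pb^2+(aq)] = −2.416 and [Pb^2+(aq)] = 0.0038 M.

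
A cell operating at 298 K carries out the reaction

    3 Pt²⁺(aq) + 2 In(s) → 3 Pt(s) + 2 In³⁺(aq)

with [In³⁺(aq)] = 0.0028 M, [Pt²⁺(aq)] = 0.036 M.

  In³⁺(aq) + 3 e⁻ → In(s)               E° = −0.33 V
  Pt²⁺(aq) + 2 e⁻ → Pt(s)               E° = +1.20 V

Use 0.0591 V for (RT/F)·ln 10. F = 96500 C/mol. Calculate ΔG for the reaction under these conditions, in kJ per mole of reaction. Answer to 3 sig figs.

The standard cell potential is +1.20 − (−0.33) = +1.53 V, with n = 6 electrons in the balanced equation.
Q = [In³⁺(aq)]^2 / [Pt²⁺(aq)]^3 = 0.168, so log Q = −0.775 and E = +1.53 − (0.0591/6)(−0.775) = +1.5376 V.
Then ΔG = −nFE = −6 × 96500 × +1.5376 J/mol = −890 kJ/mol.

−890 kJ/mol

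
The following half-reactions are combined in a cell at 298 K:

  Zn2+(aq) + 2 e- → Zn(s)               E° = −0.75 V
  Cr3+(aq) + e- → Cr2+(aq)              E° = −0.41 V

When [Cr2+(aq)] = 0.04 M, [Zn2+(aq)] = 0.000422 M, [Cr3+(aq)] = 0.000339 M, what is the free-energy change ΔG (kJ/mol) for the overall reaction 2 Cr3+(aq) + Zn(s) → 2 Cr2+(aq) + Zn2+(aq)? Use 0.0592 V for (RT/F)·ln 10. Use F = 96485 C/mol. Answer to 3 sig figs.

The standard cell potential is −0.41 − (−0.75) = +0.34 V, with n = 2 electrons in the balanced equation.
Here Q = ([Cr2+(aq)]^2·[Zn2+(aq)]) / [Cr3+(aq)]^2 = 5.88 (log Q = 0.769), giving E = +0.34 − (0.0592/2)·(0.769) = +0.3172 V.
ΔG = −nFE = −(2)(96485)(+0.3172) J/mol = −61.2 kJ/mol.

−61.2 kJ/mol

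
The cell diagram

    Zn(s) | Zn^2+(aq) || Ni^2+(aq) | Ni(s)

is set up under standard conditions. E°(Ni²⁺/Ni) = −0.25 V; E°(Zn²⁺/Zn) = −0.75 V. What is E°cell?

+0.50 V

By convention the left-hand electrode in cell notation is the anode (oxidation) and the right-hand electrode is the cathode (reduction).
E°cell = E°(right) − E°(left) = −0.25 − (−0.75) = +0.50 V.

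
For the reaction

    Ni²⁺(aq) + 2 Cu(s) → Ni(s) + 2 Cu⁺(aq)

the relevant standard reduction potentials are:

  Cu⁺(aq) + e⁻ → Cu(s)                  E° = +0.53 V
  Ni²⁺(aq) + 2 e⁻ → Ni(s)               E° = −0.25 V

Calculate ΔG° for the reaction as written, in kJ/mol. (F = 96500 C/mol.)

+151 kJ/mol

In the reaction as written Ni²⁺(aq) is reduced, so the Ni²⁺/Ni couple is the cathode and Cu⁺/Cu is the anode.
E°cell = −0.25 − (+0.53) = −0.78 V; balancing electrons gives n = 2.
ΔG° = −nFE°cell = −(2)(96500)(−0.78) J/mol = +151 kJ/mol.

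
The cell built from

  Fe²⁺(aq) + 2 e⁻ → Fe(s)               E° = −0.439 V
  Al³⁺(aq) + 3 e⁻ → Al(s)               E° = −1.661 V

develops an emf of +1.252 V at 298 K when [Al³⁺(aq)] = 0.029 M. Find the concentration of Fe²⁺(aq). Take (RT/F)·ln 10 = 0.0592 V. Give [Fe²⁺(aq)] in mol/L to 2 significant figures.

The Fe²⁺/Fe couple has the larger reduction potential, so it is the cathode: E°cell = −0.439 − (−1.661) = +1.222 V and n = 6.
Rearranging E = E° − (0.0592/n)·log Q gives log Q = 6(+1.222 − (+1.252))/0.0592 = −3.041.
The balanced reaction is 3 Fe²⁺(aq) + 2 Al(s) → 3 Fe(s) + 2 Al³⁺(aq), so Q = [Al³⁺(aq)]^2 / [Fe²⁺(aq)]^3.
Isolating [Fe²⁺(aq)] in Q = 10^{−3.041} yields log [Fe²⁺(aq)] = −0.011, i.e. 0.97 M.

0.97 M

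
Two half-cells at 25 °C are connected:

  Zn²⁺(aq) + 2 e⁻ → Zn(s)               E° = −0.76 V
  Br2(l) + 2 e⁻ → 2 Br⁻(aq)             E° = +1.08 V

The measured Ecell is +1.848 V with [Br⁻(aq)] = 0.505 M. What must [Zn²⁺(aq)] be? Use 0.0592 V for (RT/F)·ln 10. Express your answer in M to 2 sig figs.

2.1 M

The Br₂/Br⁻ couple has the larger reduction potential, so it is the cathode: E°cell = +1.08 − (−0.76) = +1.84 V and n = 2.
Since E = E° − (0.0592/n)·log Q, log Q = n(E° − E)/0.0592 = −0.270.
Balancing electrons gives Br2(l) + Zn(s) → 2 Br⁻(aq) + Zn²⁺(aq); thus Q = [Br⁻(aq)]^2·[Zn²⁺(aq)].
Substituting the known concentrations and solving, log [Zn²⁺(aq)] = 0.323 and [Zn²⁺(aq)] = 2.1 M.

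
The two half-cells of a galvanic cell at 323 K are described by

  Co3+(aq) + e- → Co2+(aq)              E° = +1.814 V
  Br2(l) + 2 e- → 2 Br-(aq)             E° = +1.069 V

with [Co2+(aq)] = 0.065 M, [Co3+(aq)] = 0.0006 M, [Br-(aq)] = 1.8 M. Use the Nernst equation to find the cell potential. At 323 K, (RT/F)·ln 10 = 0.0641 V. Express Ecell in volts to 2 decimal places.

+0.63 V

The Co³⁺/Co²⁺ couple has the more positive E°, so it is the cathode; Br₂/Br⁻ is the anode.
E°cell = +1.814 − (+1.069) = +0.745 V, with n = 2 electrons transferred.
For the overall reaction 2 Co3+(aq) + 2 Br-(aq) → 2 Co2+(aq) + Br2(l), Q = [Co2+(aq)]^2 / ([Co3+(aq)]^2·[Br-(aq)]^2) = 3.62×10^3, giving log Q = 3.559.
E = E° − (0.0641/n)·log Q = +0.745 − (0.0641/2)(3.559) = +0.63 V.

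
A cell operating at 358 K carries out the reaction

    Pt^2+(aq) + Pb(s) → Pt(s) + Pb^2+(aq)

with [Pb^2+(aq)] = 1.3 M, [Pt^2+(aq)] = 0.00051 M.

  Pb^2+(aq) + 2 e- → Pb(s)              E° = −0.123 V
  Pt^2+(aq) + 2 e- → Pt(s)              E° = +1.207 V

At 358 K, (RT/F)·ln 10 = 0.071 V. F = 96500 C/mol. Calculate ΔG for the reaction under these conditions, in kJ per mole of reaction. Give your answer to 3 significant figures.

−233 kJ/mol

The standard cell potential is +1.207 − (−0.123) = +1.330 V, with n = 2 electrons in the balanced equation.
Q = [Pb^2+(aq)] / [Pt^2+(aq)] = 2.55×10^3, so log Q = 3.406 and E = +1.330 − (0.071/2)(3.406) = +1.2091 V.
Then ΔG = −nFE = −2 × 96500 × +1.2091 J/mol = −233 kJ/mol.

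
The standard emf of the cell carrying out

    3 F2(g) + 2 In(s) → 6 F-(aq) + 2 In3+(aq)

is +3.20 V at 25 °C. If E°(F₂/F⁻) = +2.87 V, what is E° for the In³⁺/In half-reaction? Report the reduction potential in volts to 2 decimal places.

−0.33 V

In the reaction as written the F₂/F⁻ couple is reduced (cathode) and In³⁺/In is oxidized (anode), so E°cell = E°(F₂/F⁻) − E°(In³⁺/In).
E°(In³⁺/In) = E°(cathode) − E°cell = +2.87 − (+3.20) = −0.33 V.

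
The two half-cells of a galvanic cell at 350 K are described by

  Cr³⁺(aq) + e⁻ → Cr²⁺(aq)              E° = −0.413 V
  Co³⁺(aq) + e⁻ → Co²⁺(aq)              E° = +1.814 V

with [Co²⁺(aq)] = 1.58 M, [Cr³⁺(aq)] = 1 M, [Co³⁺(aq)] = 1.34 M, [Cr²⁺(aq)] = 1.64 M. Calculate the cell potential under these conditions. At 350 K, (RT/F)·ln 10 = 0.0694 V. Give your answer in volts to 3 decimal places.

+2.237 V

The Co³⁺/Co²⁺ couple has the more positive E°, so it is the cathode; Cr³⁺/Cr²⁺ is the anode.
E°cell = E°cat − E°an = +1.814 − (−0.413) = +2.227 V; n = 1.
Balancing gives Co³⁺(aq) + Cr²⁺(aq) → Co²⁺(aq) + Cr³⁺(aq); hence Q = ([Co²⁺(aq)]·[Cr³⁺(aq)]) / ([Co³⁺(aq)]·[Cr²⁺(aq)]) = 0.719 (log Q = −0.143).
E = E° − (0.0694/n)·log Q = +2.227 − (0.0694/1)(−0.143) = +2.237 V.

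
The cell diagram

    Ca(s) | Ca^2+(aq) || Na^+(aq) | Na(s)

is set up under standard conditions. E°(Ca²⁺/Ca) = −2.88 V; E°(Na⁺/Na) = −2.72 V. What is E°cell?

By convention the left-hand electrode in cell notation is the anode (oxidation) and the right-hand electrode is the cathode (reduction).
E°cell = E°(right) − E°(left) = −2.72 − (−2.88) = +0.16 V.

+0.16 V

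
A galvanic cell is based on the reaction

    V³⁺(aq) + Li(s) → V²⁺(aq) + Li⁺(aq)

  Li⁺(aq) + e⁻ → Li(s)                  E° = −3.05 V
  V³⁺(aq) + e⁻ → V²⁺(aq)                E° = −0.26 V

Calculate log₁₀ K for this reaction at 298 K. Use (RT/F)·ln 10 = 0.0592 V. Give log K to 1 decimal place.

The V³⁺/V²⁺ couple is reduced (cathode); E°cell = −0.26 − (−3.05) = +2.79 V with n = 1.
At equilibrium E = 0, so log K = nE°cell / 0.0592 = (1)(+2.79) / 0.0592 = 47.1.

log K = 47.1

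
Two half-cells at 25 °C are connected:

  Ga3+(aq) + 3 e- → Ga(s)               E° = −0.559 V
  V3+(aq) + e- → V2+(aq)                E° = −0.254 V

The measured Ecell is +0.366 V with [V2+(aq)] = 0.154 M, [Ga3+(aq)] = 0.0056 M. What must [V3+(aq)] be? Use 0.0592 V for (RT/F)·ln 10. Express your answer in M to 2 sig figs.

The V³⁺/V²⁺ couple has the larger reduction potential, so it is the cathode: E°cell = −0.254 − (−0.559) = +0.305 V and n = 3.
Since E = E° − (0.0592/n)·log Q, log Q = n(E° − E)/0.0592 = −3.091.
The balanced reaction is 3 V3+(aq) + Ga(s) → 3 V2+(aq) + Ga3+(aq), so Q = ([V2+(aq)]^3·[Ga3+(aq)]) / [V3+(aq)]^3.
Substituting the known concentrations and solving, log [V3+(aq)] = −0.533 and [V3+(aq)] = 0.29 M.

0.29 M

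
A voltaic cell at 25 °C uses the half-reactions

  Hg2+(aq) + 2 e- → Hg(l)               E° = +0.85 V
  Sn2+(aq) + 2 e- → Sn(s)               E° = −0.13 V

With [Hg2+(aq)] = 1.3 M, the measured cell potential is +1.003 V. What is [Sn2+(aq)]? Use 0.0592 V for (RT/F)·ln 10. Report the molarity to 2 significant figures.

0.22 M

The Hg²⁺/Hg couple has the larger reduction potential, so it is the cathode: E°cell = +0.85 − (−0.13) = +0.98 V and n = 2.
Rearranging E = E° − (0.0592/n)·log Q gives log Q = 2(+0.98 − (+1.003))/0.0592 = −0.777.
For Hg2+(aq) + Sn(s) → Hg(l) + Sn2+(aq), the reaction quotient is Q = [Sn2+(aq)] / [Hg2+(aq)].
Substituting the known concentrations and solving, log [Sn2+(aq)] = −0.663 and [Sn2+(aq)] = 0.22 M.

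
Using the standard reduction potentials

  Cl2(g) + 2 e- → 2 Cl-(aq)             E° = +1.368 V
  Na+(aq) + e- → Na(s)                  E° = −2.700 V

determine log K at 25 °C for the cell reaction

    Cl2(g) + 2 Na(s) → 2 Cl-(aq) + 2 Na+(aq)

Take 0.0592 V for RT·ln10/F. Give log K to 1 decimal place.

The Cl₂/Cl⁻ couple is reduced (cathode); E°cell = +1.368 − (−2.700) = +4.068 V with n = 2.
At equilibrium E = 0, so log K = nE°cell / 0.0592 = (2)(+4.068) / 0.0592 = 137.4.

log K = 137.4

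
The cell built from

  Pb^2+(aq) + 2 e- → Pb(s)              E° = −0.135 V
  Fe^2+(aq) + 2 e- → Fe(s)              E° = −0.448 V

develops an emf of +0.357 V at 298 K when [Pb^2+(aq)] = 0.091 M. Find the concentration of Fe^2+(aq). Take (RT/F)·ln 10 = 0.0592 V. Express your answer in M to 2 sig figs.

0.0030 M

Pb²⁺/Pb is the cathode (higher E°); E°cell = −0.135 − (−0.448) = +0.313 V with n = 2.
From the Nernst equation, log Q = n(E° − E)/0.0592 = 2·(+0.313 − (+0.357))/0.0592 = −1.486.
For Pb^2+(aq) + Fe(s) → Pb(s) + Fe^2+(aq), the reaction quotient is Q = [Fe^2+(aq)] / [Pb^2+(aq)].
Substituting the known concentrations and solving, log [Fe^2+(aq)] = −2.527 and [Fe^2+(aq)] = 0.0030 M.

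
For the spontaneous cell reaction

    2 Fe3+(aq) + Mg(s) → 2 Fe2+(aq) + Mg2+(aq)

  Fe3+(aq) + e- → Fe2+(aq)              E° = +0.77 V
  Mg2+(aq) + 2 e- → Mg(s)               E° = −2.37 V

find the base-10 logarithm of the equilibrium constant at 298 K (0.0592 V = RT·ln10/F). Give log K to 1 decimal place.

The Fe³⁺/Fe²⁺ couple is reduced (cathode); E°cell = +0.77 − (−2.37) = +3.14 V with n = 2.
At equilibrium E = 0, so log K = nE°cell / 0.0592 = (2)(+3.14) / 0.0592 = 106.1.

log K = 106.1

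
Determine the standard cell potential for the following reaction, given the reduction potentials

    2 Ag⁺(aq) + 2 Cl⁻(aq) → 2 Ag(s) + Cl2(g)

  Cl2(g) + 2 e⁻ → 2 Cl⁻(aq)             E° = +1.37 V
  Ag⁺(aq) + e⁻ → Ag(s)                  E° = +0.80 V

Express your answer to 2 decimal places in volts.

Ag⁺(aq) gains electrons, so the Ag⁺/Ag couple is the cathode; the Cl₂/Cl⁻ couple is the anode.
E°cell = E°(cathode) − E°(anode) = +0.80 − (+1.37) = −0.57 V.
The negative E°cell means the reaction is non-spontaneous in the direction written.

−0.57 V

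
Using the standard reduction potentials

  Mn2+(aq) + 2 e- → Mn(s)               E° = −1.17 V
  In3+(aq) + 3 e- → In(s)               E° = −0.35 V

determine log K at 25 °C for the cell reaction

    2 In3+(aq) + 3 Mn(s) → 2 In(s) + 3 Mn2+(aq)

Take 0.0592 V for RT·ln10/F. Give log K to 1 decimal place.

log K = 83.1

The In³⁺/In couple is reduced (cathode); E°cell = −0.35 − (−1.17) = +0.82 V with n = 6.
At equilibrium E = 0, so log K = nE°cell / 0.0592 = (6)(+0.82) / 0.0592 = 83.1.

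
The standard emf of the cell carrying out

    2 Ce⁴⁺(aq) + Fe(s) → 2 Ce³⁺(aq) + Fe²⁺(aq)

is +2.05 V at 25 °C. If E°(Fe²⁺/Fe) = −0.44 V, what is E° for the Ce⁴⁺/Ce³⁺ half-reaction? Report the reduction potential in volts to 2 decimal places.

In the reaction as written the Ce⁴⁺/Ce³⁺ couple is reduced (cathode) and Fe²⁺/Fe is oxidized (anode), so E°cell = E°(Ce⁴⁺/Ce³⁺) − E°(Fe²⁺/Fe).
E°(Ce⁴⁺/Ce³⁺) = E°cell + E°(anode) = +2.05 + (−0.44) = +1.61 V.

+1.61 V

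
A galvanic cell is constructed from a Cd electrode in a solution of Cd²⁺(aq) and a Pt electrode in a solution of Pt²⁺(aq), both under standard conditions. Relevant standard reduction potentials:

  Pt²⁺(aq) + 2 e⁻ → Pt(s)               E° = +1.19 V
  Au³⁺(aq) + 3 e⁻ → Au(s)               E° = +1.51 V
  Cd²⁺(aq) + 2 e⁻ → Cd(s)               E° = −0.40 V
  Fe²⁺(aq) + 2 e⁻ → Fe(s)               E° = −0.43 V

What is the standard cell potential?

+1.59 V

The Pt²⁺/Pt couple has the higher E°, so Pt ion is reduced (cathode) and Cd is oxidized (anode).
E°cell = E°(cathode) − E°(anode) = +1.19 − (−0.40) = +1.59 V.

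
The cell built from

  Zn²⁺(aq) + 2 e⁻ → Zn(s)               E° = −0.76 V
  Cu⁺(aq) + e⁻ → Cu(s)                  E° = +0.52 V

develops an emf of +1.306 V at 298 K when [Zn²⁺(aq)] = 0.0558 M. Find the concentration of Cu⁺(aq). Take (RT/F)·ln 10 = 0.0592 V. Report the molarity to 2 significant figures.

0.65 M

Cu⁺/Cu is the cathode (higher E°); E°cell = +0.52 − (−0.76) = +1.28 V with n = 2.
Rearranging E = E° − (0.0592/n)·log Q gives log Q = 2(+1.28 − (+1.306))/0.0592 = −0.878.
For 2 Cu⁺(aq) + Zn(s) → 2 Cu(s) + Zn²⁺(aq), the reaction quotient is Q = [Zn²⁺(aq)] / [Cu⁺(aq)]^2.
Solving for the unknown gives log [Cu⁺(aq)] = −0.188, so [Cu⁺(aq)] ≈ 0.65 M.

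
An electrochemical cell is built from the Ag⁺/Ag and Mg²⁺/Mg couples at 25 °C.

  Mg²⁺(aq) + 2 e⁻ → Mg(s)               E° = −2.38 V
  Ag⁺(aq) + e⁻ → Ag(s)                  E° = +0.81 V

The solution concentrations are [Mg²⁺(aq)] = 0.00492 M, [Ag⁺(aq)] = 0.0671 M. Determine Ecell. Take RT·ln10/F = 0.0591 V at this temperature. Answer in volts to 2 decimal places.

+3.19 V

Since E°(Ag⁺/Ag) > E°(Mg²⁺/Mg), Ag⁺/Ag serves as the cathode.
The standard potential is +0.81 − (−2.38) = +3.19 V and the balanced reaction transfers n = 2 electrons.
Balancing gives 2 Ag⁺(aq) + Mg(s) → 2 Ag(s) + Mg²⁺(aq); hence Q = [Mg²⁺(aq)] / [Ag⁺(aq)]^2 = 1.09 (log Q = 0.039).
By the Nernst equation, E = +3.19 − (0.0591/2)·(0.039) = +3.19 V.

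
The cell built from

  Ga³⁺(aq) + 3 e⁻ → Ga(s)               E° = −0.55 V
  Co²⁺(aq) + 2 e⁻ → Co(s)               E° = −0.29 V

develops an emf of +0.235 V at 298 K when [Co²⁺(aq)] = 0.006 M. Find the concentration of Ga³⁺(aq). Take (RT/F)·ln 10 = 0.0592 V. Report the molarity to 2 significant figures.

0.0086 M

The Co²⁺/Co couple has the larger reduction potential, so it is the cathode: E°cell = −0.29 − (−0.55) = +0.26 V and n = 6.
Since E = E° − (0.0592/n)·log Q, log Q = n(E° − E)/0.0592 = 2.534.
Balancing electrons gives 3 Co²⁺(aq) + 2 Ga(s) → 3 Co(s) + 2 Ga³⁺(aq); thus Q = [Ga³⁺(aq)]^2 / [Co²⁺(aq)]^3.
Solving for the unknown gives log [Ga³⁺(aq)] = −2.066, so [Ga³⁺(aq)] ≈ 0.0086 M.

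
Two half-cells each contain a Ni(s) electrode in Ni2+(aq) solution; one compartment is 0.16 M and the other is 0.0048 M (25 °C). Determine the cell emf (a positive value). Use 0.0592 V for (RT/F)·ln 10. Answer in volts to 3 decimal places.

0.045 V

For a concentration cell E°cell = 0, since both electrodes use the same couple.
The compartment with the higher Ni2+(aq) concentration (0.16 M) acts as the cathode; ions are reduced there and produced at the dilute (0.0048 M) anode.
With n = 2, Ecell = −(0.0592/2)·log([dilute]/[conc]) = −(0.0592/2)·log(0.0048/0.16) = +0.045 V.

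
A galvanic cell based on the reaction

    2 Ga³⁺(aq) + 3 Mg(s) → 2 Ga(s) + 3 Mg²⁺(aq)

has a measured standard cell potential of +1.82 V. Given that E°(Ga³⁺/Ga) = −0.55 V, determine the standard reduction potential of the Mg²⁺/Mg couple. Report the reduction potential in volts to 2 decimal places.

−2.37 V

In the reaction as written the Ga³⁺/Ga couple is reduced (cathode) and Mg²⁺/Mg is oxidized (anode), so E°cell = E°(Ga³⁺/Ga) − E°(Mg²⁺/Mg).
E°(Mg²⁺/Mg) = E°(cathode) − E°cell = −0.55 − (+1.82) = −2.37 V.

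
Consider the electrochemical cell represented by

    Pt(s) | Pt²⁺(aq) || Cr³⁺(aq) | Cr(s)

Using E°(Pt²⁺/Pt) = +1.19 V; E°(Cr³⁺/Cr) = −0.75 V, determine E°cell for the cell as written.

By convention the left-hand electrode in cell notation is the anode (oxidation) and the right-hand electrode is the cathode (reduction).
E°cell = E°(right) − E°(left) = −0.75 − (+1.19) = −1.94 V.
The negative sign shows that, as written, the cell would require an external voltage to drive the reaction.

−1.94 V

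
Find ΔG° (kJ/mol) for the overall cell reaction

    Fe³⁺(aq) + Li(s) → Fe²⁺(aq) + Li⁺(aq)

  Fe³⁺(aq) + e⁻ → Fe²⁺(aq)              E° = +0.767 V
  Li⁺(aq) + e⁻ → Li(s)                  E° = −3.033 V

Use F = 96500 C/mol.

−367 kJ/mol

In the reaction as written Fe³⁺(aq) is reduced, so the Fe³⁺/Fe²⁺ couple is the cathode and Li⁺/Li is the anode.
E°cell = +0.767 − (−3.033) = +3.800 V; balancing electrons gives n = 1.
ΔG° = −nFE°cell = −(1)(96500)(+3.800) J/mol = −367 kJ/mol.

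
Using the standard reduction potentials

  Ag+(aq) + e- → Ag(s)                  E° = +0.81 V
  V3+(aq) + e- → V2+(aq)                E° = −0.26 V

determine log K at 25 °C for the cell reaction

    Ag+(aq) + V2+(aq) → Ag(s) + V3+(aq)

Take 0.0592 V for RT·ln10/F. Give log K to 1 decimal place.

log K = 18.1

The Ag⁺/Ag couple is reduced (cathode); E°cell = +0.81 − (−0.26) = +1.07 V with n = 1.
At equilibrium E = 0, so log K = nE°cell / 0.0592 = (1)(+1.07) / 0.0592 = 18.1.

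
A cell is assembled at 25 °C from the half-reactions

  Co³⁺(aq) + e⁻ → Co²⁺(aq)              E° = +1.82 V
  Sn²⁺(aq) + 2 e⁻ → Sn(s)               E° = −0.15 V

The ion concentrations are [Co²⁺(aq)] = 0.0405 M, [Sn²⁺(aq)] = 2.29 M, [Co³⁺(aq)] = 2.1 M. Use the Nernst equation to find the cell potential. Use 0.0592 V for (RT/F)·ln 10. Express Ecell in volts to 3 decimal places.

The Co³⁺/Co²⁺ couple has the more positive E°, so it is the cathode; Sn²⁺/Sn is the anode.
E°cell = +1.82 − (−0.15) = +1.97 V, with n = 2 electrons transferred.
Balancing gives 2 Co³⁺(aq) + Sn(s) → 2 Co²⁺(aq) + Sn²⁺(aq); hence Q = ([Co²⁺(aq)]^2·[Sn²⁺(aq)]) / [Co³⁺(aq)]^2 = 0.000852 (log Q = −3.070).
Applying E = E° − (RT ln10/nF)·log Q gives +1.97 − (0.0592/2)(−3.070) = +2.061 V.

+2.061 V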